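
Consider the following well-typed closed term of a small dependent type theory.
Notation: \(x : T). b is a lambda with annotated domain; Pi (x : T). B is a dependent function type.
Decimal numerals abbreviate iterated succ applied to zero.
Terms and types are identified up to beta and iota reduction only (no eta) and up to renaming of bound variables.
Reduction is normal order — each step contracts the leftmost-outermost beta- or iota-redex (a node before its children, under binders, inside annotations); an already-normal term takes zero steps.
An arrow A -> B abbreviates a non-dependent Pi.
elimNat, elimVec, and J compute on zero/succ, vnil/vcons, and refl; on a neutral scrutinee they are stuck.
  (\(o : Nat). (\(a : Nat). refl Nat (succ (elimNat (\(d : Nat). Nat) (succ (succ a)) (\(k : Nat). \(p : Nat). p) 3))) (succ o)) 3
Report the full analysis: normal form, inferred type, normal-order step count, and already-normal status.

reduced normal form:
  refl Nat 7
the term's type:
  Eq Nat 7 7
reduction steps (normal order): 12
started in normal form: no
first redex: a beta-redex


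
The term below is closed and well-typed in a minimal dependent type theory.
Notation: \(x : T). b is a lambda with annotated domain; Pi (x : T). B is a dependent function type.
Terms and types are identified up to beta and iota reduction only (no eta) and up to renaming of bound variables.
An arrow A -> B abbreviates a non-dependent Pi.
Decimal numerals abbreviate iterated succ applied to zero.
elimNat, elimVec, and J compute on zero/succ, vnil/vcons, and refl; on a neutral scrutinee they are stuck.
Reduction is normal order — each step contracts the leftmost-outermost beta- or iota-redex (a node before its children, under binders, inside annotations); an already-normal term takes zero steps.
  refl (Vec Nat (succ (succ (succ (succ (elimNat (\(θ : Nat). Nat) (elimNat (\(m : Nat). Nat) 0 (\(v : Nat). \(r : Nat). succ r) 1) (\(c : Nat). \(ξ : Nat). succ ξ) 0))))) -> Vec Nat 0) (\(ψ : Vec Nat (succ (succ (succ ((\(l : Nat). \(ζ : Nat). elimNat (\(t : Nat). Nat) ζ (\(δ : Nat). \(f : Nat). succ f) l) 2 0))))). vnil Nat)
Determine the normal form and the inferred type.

reduced normal form:
  refl (Vec Nat 5 -> Vec Nat 0) (\(θ : Vec Nat 5). vnil Nat)
inferred type:
  Eq (Vec Nat 5 -> Vec Nat 0) (\(θ : Vec Nat 5). vnil Nat) (\(m : Vec Nat 5). vnil Nat)
observation: 14 normal-order steps separate the term from its normal form.


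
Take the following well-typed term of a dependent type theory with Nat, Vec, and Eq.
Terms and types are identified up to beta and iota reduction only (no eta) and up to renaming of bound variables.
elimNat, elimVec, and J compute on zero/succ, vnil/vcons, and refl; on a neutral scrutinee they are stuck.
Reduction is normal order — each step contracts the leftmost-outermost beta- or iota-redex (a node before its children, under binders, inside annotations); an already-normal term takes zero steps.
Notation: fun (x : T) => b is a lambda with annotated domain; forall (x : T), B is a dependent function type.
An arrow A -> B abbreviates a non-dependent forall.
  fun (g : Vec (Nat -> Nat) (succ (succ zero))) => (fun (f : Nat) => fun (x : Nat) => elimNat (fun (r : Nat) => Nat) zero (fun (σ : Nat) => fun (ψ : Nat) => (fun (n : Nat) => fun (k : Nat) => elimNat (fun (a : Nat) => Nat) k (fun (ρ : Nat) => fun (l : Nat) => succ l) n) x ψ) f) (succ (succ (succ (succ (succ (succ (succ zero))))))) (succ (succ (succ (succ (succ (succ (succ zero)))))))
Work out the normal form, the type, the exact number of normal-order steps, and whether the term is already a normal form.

normal form:
  fun (g : Vec (Nat -> Nat) (succ (succ zero))) => succ (succ (succ (succ (succ (succ (succ (succ (succ (succ (succ (succ (succ (succ (succ (succ (succ (succ (succ (succ (succ (succ (succ (succ (succ (succ (succ (succ (succ (succ (succ (succ (succ (succ (succ (succ (succ (succ (succ (succ (succ (succ (succ (succ (succ (succ (succ (succ (succ zero))))))))))))))))))))))))))))))))))))))))))))))))
the term's type:
  Vec (Nat -> Nat) (succ (succ zero)) -> Nat
normal-order step count: 192
already normal: no
first contracted redex: a beta-redex


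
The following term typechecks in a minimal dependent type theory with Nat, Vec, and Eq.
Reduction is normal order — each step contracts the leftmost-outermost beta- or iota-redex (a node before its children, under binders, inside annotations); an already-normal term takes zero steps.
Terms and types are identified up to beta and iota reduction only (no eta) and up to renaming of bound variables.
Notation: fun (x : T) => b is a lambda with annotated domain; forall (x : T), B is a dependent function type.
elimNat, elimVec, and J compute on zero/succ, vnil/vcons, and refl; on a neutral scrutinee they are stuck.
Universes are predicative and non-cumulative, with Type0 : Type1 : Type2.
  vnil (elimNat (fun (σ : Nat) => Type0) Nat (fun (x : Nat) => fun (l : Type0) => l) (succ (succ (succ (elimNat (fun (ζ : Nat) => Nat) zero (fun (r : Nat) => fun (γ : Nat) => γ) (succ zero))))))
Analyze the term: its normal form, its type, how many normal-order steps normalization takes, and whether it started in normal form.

normal form:
  vnil Nat
inferred type:
  Vec Nat zero
normal-order step count: 14
term was already normal: no
first contracted redex: an elimNat iota-redex


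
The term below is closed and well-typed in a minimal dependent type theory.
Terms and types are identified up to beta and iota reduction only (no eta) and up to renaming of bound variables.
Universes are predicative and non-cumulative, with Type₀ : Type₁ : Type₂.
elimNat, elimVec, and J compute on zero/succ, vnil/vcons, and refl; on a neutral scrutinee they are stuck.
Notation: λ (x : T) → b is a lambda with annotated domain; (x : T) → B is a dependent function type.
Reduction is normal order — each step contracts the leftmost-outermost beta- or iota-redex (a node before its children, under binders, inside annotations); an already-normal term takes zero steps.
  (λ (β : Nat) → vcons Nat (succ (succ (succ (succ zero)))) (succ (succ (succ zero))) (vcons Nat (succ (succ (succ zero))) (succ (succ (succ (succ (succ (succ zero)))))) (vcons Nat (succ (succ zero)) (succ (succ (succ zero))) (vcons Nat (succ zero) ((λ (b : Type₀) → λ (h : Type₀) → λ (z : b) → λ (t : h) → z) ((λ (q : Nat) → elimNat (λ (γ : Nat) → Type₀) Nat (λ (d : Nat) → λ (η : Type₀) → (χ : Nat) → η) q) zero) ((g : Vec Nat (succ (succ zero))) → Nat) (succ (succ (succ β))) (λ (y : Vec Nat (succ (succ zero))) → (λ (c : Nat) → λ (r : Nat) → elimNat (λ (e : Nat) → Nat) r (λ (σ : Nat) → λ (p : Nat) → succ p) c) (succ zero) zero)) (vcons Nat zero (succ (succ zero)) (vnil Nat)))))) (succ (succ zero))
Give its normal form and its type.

normal form:
  vcons Nat (succ (succ (succ (succ zero)))) (succ (succ (succ zero))) (vcons Nat (succ (succ (succ zero))) (succ (succ (succ (succ (succ (succ zero)))))) (vcons Nat (succ (succ zero)) (succ (succ (succ zero))) (vcons Nat (succ zero) (succ (succ (succ (succ (succ zero))))) (vcons Nat zero (succ (succ zero)) (vnil Nat)))))
inferred type:
  Vec Nat (succ (succ (succ (succ (succ zero)))))


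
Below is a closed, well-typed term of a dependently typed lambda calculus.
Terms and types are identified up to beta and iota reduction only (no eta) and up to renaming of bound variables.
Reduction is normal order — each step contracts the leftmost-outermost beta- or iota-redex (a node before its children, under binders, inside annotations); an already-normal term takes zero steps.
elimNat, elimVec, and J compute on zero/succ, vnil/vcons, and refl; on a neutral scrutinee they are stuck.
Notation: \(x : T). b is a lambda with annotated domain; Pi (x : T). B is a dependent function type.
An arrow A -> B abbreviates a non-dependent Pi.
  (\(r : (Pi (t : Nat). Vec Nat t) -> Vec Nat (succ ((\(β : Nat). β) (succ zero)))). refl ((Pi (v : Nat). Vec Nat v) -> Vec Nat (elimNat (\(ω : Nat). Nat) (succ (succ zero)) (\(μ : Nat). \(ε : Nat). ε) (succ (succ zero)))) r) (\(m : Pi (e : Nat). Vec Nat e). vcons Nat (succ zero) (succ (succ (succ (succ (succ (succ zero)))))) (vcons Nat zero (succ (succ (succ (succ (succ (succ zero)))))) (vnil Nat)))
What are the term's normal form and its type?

normal form:
  refl ((Pi (r : Nat). Vec Nat r) -> Vec Nat (succ (succ zero))) (\(t : Pi (β : Nat). Vec Nat β). vcons Nat (succ zero) (succ (succ (succ (succ (succ (succ zero)))))) (vcons Nat zero (succ (succ (succ (succ (succ (succ zero)))))) (vnil Nat)))
type:
  Eq ((Pi (r : Nat). Vec Nat r) -> Vec Nat (succ (succ zero))) (\(t : Pi (β : Nat). Vec Nat β). vcons Nat (succ zero) (succ (succ (succ (succ (succ (succ zero)))))) (vcons Nat zero (succ (succ (succ (succ (succ (succ zero)))))) (vnil Nat))) (\(v : Pi (ω : Nat). Vec Nat ω). vcons Nat (succ zero) (succ (succ (succ (succ (succ (succ zero)))))) (vcons Nat zero (succ (succ (succ (succ (succ (succ zero)))))) (vnil Nat)))
observation: normalization takes exactly 8 steps under the normal-order strategy.


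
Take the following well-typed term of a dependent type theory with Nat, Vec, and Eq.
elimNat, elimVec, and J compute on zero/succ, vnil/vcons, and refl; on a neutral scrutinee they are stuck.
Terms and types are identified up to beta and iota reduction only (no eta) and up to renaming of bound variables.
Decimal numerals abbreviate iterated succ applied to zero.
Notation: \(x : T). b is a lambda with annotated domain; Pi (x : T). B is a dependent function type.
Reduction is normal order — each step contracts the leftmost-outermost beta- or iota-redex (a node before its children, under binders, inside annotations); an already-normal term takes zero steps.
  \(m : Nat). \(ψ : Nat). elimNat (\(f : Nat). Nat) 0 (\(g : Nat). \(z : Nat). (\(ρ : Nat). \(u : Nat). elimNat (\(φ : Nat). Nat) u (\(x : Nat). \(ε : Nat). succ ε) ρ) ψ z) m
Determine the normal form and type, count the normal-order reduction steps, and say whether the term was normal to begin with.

normal form:
  \(m : Nat). \(ψ : Nat). elimNat (\(f : Nat). Nat) 0 (\(g : Nat). \(z : Nat). elimNat (\(ρ : Nat). Nat) z (\(u : Nat). \(φ : Nat). succ φ) ψ) m
inferred type:
  Pi (m : Nat). Pi (ψ : Nat). Nat
steps to reach normal form (normal order): 2
already normal: no
first contracted redex: a beta-redex


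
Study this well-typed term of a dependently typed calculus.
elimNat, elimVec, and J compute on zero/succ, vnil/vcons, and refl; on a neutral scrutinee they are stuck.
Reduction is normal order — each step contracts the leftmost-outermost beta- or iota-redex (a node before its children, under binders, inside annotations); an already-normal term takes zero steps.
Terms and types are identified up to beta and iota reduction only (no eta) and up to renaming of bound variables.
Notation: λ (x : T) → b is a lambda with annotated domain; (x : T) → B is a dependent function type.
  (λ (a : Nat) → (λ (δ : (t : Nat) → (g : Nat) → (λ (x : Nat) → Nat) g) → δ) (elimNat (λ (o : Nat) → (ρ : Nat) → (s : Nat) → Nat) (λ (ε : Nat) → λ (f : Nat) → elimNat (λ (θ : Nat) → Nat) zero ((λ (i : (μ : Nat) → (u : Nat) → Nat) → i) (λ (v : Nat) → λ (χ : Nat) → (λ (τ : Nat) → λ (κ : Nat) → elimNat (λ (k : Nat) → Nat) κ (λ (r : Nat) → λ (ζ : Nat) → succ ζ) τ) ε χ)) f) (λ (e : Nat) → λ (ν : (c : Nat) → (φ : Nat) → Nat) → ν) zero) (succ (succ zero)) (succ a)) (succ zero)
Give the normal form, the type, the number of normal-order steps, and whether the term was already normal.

resulting normal form:
  succ (succ (succ (succ zero)))
the term's type:
  Nat
normal-order step count: 32
term was already normal: no
first redex: a beta-redex


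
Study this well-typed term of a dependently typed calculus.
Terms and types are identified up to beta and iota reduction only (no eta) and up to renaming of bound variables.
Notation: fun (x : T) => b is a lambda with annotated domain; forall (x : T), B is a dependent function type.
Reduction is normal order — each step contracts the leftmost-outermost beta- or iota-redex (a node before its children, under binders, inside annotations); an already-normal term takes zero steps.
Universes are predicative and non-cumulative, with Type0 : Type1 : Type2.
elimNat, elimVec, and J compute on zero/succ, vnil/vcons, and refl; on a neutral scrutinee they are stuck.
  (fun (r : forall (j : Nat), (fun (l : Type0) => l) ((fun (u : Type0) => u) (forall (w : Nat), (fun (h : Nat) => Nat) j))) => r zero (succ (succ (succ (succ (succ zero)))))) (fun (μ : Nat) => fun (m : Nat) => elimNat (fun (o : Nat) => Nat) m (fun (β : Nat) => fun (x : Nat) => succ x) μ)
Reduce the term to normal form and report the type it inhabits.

reduced normal form:
  succ (succ (succ (succ (succ zero))))
type:
  Nat


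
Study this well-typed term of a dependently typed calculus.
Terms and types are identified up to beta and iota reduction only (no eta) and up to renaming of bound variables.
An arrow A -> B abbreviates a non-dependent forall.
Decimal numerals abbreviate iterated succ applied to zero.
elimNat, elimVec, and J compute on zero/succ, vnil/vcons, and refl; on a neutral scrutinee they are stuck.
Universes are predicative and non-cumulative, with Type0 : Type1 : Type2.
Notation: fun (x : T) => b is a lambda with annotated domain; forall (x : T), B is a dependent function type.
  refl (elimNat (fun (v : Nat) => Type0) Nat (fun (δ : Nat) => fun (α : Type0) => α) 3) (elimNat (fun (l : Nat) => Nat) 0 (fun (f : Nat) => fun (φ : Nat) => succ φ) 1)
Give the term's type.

inferred type:
  Eq Nat 1 1


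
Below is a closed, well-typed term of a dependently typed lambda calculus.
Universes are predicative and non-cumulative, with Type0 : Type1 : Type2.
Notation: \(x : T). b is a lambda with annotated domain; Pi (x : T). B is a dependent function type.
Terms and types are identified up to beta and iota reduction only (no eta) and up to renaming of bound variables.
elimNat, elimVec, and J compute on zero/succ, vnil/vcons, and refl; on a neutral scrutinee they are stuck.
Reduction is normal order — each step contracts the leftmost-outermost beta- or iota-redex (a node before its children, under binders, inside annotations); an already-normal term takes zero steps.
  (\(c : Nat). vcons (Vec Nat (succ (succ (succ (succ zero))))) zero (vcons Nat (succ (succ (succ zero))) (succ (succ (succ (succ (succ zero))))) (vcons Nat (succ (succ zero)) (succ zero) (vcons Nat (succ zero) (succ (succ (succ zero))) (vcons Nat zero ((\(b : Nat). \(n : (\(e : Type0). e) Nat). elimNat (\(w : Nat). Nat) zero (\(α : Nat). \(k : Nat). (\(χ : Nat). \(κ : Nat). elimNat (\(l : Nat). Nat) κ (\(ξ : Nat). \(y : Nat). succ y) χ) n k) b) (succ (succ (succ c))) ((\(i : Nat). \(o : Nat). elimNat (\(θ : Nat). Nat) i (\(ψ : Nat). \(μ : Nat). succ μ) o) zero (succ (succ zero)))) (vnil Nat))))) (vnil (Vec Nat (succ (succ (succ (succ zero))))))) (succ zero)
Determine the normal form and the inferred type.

resulting normal form:
  vcons (Vec Nat (succ (succ (succ (succ zero))))) zero (vcons Nat (succ (succ (succ zero))) (succ (succ (succ (succ (succ zero))))) (vcons Nat (succ (succ zero)) (succ zero) (vcons Nat (succ zero) (succ (succ (succ zero))) (vcons Nat zero (succ (succ (succ (succ (succ (succ (succ (succ zero)))))))) (vnil Nat))))) (vnil (Vec Nat (succ (succ (succ (succ zero))))))
the term's type:
  Vec (Vec Nat (succ (succ (succ (succ zero))))) (succ zero)
observation: contracting a beta-redex first, the term normalizes in 88 steps.


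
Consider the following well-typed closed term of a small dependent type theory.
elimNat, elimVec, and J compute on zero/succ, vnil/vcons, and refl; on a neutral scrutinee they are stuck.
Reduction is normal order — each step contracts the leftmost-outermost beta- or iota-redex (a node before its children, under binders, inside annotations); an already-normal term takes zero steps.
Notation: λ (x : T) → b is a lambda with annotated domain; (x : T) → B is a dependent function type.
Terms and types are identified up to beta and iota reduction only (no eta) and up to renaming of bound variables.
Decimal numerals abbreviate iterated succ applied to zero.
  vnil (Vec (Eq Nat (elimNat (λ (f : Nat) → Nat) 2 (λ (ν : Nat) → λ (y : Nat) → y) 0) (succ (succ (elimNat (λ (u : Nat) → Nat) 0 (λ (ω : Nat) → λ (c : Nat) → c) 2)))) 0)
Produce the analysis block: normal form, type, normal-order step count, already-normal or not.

normal form:
  vnil (Vec (Eq Nat 2 2) 0)
inferred type:
  Vec (Vec (Eq Nat 2 2) 0) 0
normal-order step count: 8
already normal: no
first contracted redex: an elimNat iota-redex


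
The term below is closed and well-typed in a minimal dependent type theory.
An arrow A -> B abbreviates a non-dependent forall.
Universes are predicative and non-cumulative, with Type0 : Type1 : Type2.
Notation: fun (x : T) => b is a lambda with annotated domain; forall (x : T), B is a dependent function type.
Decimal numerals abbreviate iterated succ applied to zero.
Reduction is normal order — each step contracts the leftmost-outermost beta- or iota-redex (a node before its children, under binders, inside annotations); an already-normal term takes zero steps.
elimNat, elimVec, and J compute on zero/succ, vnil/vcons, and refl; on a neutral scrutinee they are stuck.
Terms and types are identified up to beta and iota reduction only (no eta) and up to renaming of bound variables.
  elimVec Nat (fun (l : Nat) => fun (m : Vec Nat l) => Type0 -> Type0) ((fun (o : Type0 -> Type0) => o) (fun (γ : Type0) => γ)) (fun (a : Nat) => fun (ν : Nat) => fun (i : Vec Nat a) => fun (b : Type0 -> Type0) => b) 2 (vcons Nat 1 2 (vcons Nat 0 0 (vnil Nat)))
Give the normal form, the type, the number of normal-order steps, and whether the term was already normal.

normal form:
  fun (l : Type0) => l
inferred type:
  Type0 -> Type0
steps to reach normal form (normal order): 12
already normal: no
first redex: an elimVec iota-redex


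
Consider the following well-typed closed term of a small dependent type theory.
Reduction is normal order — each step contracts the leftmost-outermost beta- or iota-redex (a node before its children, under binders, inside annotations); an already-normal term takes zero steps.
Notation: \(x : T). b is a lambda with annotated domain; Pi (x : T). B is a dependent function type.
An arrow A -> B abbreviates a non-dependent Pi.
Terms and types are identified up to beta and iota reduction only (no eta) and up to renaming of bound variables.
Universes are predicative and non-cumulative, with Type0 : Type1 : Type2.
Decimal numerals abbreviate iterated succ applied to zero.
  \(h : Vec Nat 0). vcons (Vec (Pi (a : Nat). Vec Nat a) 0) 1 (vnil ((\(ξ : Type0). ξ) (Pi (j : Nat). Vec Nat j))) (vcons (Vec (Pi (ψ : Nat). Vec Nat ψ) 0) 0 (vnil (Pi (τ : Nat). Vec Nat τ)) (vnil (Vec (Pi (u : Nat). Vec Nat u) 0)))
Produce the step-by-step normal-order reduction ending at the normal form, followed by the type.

reduction (normal order):
  \(h : Vec Nat 0). vcons (Vec (Pi (a : Nat). Vec Nat a) 0) 1 (vnil ((\(ξ : Type0). ξ) (Pi (j : Nat). Vec Nat j))) (vcons (Vec (Pi (ψ : Nat). Vec Nat ψ) 0) 0 (vnil (Pi (τ : Nat). Vec Nat τ)) (vnil (Vec (Pi (u : Nat). Vec Nat u) 0)))
  ~> \(h : Vec Nat 0). vcons (Vec (Pi (a : Nat). Vec Nat a) 0) 1 (vnil (Pi (ξ : Nat). Vec Nat ξ)) (vcons (Vec (Pi (j : Nat). Vec Nat j) 0) 0 (vnil (Pi (ψ : Nat). Vec Nat ψ)) (vnil (Vec (Pi (τ : Nat). Vec Nat τ) 0)))
the term's type:
  Vec Nat 0 -> Vec (Vec (Pi (h : Nat). Vec Nat h) 0) 2


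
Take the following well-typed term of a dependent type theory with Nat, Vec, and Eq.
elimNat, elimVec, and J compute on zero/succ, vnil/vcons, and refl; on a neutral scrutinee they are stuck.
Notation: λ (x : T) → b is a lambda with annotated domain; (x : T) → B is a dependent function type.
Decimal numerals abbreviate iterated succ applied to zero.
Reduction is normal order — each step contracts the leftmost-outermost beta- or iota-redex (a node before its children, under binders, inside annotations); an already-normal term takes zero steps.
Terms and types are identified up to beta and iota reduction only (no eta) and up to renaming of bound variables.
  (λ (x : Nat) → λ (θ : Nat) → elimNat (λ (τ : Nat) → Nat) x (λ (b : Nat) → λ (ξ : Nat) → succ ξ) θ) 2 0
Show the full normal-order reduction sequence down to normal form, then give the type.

reduction (normal order):
  (λ (x : Nat) → λ (θ : Nat) → elimNat (λ (τ : Nat) → Nat) x (λ (b : Nat) → λ (ξ : Nat) → succ ξ) θ) 2 0
  ~> (λ (x : Nat) → elimNat (λ (θ : Nat) → Nat) 2 (λ (τ : Nat) → λ (b : Nat) → succ b) x) 0
  ~> elimNat (λ (x : Nat) → Nat) 2 (λ (θ : Nat) → λ (τ : Nat) → succ τ) 0
  ~> 2
inferred type:
  Nat


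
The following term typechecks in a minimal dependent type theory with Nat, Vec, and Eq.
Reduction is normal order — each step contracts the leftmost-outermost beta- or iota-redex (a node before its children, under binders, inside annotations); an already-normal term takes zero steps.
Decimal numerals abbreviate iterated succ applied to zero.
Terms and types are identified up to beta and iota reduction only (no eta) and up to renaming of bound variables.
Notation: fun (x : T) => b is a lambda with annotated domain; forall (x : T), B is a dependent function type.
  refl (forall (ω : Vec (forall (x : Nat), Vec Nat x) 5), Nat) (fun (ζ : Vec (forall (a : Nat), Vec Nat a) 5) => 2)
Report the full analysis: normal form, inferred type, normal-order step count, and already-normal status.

reduced normal form:
  refl (forall (ω : Vec (forall (x : Nat), Vec Nat x) 5), Nat) (fun (ζ : Vec (forall (a : Nat), Vec Nat a) 5) => 2)
type:
  Eq (forall (ω : Vec (forall (x : Nat), Vec Nat x) 5), Nat) (fun (ζ : Vec (forall (a : Nat), Vec Nat a) 5) => 2) (fun (o : Vec (forall (p : Nat), Vec Nat p) 5) => 2)
reduction steps (normal order): 0
started in normal form: yes


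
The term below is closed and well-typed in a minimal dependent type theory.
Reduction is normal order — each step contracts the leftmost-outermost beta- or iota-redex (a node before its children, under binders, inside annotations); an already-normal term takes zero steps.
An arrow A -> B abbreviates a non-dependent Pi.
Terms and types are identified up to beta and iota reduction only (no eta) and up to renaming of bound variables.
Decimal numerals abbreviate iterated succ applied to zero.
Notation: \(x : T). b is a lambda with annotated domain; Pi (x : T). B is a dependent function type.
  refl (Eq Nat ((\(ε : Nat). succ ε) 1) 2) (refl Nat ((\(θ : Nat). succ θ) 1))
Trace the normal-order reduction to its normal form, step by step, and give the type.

normal-order reduction:
  refl (Eq Nat ((\(ε : Nat). succ ε) 1) 2) (refl Nat ((\(θ : Nat). succ θ) 1))
  ~> refl (Eq Nat 2 2) (refl Nat ((\(ε : Nat). succ ε) 1))
  ~> refl (Eq Nat 2 2) (refl Nat 2)
type:
  Eq (Eq Nat 2 2) (refl Nat 2) (refl Nat 2)


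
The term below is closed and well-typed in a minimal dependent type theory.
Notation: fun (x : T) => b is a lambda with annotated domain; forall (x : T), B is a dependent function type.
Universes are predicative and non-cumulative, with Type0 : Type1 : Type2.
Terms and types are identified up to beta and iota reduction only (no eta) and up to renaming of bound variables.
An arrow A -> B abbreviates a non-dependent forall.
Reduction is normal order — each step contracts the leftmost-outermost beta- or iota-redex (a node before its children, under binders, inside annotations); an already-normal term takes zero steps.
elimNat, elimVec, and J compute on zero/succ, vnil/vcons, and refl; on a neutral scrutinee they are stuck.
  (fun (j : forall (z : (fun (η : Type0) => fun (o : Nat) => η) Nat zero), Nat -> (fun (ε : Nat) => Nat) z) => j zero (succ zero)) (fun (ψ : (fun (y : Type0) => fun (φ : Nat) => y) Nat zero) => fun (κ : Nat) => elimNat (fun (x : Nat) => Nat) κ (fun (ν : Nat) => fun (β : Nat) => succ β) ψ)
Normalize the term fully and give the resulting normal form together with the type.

reduced normal form:
  succ zero
the term's type:
  Nat


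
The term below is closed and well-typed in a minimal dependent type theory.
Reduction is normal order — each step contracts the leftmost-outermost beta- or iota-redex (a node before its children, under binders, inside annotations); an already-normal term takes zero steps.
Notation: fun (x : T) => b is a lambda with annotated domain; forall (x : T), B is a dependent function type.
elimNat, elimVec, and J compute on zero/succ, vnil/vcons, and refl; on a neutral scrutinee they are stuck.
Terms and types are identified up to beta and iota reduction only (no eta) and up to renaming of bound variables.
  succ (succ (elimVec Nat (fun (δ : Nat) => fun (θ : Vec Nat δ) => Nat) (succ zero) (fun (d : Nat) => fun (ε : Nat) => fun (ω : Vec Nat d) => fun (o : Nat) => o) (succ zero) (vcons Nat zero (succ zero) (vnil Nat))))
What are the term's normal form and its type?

reduced normal form:
  succ (succ (succ zero))
type:
  Nat


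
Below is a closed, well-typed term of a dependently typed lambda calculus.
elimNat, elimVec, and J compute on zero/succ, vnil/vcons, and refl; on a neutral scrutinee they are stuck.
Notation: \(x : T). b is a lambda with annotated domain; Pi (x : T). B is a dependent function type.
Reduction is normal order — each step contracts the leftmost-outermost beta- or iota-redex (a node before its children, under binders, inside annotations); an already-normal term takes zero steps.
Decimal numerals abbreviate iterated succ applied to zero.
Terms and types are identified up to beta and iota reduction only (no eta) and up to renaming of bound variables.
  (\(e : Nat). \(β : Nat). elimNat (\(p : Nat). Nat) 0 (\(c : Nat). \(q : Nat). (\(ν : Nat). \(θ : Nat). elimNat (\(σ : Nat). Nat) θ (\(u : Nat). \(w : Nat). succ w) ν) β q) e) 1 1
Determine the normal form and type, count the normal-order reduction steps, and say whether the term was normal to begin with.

reduced normal form:
  1
inferred type:
  Nat
reduction steps (normal order): 12
term was already normal: no
first contracted redex: a beta-redex


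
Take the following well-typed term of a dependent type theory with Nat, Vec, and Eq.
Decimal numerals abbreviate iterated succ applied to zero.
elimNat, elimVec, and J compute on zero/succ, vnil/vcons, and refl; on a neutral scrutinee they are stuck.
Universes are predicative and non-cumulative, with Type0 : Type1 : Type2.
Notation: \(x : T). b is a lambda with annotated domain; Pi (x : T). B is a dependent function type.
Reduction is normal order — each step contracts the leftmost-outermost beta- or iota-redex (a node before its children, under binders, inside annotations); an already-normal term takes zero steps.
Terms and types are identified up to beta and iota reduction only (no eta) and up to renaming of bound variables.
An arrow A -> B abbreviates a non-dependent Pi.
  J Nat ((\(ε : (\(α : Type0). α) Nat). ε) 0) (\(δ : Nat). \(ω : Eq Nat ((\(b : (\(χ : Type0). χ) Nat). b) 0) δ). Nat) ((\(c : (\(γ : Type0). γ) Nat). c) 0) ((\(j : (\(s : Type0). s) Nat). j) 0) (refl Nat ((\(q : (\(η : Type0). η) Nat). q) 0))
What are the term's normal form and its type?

resulting normal form:
  0
type:
  Nat
observation: 2 normal-order steps normalize the term, beginning with a J iota-redex.


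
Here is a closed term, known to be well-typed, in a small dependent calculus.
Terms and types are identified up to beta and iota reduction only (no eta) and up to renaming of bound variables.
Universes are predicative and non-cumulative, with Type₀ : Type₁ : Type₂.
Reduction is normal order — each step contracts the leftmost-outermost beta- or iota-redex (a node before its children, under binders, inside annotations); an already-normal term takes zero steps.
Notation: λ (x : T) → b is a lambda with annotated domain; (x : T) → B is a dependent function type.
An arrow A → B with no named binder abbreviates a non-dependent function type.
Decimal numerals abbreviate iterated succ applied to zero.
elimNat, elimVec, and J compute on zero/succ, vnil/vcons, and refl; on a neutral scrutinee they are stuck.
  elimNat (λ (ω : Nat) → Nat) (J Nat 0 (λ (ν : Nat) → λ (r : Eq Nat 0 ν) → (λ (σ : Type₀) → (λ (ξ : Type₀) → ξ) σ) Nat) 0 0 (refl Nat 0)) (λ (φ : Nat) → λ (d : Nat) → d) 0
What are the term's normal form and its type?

reduced normal form:
  0
type:
  Nat
observation: 2 normal-order steps normalize the term, beginning with an elimNat iota-redex.


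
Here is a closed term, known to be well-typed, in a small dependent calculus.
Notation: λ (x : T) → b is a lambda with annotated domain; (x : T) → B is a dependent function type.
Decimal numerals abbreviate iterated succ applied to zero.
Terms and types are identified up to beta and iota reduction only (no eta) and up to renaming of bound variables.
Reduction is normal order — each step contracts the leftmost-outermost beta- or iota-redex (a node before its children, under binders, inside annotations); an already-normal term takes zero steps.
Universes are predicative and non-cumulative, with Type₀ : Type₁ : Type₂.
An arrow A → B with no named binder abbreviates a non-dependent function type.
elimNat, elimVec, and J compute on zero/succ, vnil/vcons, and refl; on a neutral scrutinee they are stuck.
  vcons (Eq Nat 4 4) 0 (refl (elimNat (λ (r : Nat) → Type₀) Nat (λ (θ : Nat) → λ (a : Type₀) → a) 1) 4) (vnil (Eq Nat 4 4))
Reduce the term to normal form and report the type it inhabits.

reduced normal form:
  vcons (Eq Nat 4 4) 0 (refl Nat 4) (vnil (Eq Nat 4 4))
inferred type:
  Vec (Eq Nat 4 4) 1
observation: the leftmost-outermost redex is an elimNat iota-redex, and normalization takes 4 steps.


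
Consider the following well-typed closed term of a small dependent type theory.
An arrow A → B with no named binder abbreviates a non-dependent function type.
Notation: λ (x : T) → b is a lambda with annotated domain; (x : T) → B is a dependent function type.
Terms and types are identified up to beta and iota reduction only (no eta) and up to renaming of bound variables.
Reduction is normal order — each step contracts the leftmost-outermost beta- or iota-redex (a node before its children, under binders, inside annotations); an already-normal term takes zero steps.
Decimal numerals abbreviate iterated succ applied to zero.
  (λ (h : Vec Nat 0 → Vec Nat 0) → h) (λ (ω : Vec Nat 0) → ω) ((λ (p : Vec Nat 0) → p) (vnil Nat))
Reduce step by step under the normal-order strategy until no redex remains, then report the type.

normal-order reduction:
  (λ (h : Vec Nat 0 → Vec Nat 0) → h) (λ (ω : Vec Nat 0) → ω) ((λ (p : Vec Nat 0) → p) (vnil Nat))
  ~> (λ (h : Vec Nat 0) → h) ((λ (ω : Vec Nat 0) → ω) (vnil Nat))
  ~> (λ (h : Vec Nat 0) → h) (vnil Nat)
  ~> vnil Nat
the term's type:
  Vec Nat 0


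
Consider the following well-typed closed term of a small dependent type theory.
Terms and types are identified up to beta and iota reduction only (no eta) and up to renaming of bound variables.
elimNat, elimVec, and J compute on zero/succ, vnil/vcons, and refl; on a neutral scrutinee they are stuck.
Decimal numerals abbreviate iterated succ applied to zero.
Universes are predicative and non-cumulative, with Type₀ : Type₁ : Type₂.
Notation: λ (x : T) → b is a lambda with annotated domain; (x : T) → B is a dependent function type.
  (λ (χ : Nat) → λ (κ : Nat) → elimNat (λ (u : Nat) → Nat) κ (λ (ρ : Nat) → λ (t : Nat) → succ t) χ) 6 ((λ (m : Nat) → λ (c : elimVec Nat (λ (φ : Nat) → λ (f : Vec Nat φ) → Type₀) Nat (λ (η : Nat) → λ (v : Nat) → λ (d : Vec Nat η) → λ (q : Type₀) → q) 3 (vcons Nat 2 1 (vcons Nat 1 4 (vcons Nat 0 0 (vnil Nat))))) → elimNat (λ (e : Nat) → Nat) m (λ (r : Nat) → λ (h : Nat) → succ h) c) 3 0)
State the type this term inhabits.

inferred type:
  Nat


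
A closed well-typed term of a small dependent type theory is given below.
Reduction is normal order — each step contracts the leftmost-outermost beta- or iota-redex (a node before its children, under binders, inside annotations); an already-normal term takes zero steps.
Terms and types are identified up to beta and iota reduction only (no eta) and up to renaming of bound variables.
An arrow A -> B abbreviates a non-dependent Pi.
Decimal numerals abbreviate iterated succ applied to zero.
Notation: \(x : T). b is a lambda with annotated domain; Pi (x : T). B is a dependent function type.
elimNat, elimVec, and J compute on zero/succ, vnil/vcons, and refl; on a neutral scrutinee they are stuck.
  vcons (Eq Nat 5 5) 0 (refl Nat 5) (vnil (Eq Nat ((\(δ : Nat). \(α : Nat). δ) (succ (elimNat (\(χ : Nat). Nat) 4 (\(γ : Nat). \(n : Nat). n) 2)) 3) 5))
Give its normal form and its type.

reduced normal form:
  vcons (Eq Nat 5 5) 0 (refl Nat 5) (vnil (Eq Nat 5 5))
inferred type:
  Vec (Eq Nat 5 5) 1


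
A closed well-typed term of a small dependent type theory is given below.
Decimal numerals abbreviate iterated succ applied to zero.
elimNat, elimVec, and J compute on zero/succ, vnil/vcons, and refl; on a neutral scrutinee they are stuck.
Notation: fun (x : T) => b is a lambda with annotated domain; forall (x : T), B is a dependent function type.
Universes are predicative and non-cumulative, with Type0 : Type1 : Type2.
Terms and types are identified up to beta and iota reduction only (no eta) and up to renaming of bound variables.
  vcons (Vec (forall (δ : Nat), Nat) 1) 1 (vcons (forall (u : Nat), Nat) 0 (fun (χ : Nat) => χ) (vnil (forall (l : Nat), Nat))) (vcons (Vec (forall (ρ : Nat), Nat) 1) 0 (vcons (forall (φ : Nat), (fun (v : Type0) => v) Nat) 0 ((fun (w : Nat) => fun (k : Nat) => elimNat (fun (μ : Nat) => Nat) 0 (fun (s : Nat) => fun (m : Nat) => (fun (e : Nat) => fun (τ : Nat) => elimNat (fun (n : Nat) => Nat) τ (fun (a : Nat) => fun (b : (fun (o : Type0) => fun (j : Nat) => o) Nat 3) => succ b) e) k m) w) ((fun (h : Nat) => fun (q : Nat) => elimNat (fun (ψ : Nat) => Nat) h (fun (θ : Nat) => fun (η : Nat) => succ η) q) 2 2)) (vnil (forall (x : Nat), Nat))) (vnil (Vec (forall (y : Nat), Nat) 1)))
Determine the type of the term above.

the term's type:
  Vec (Vec (forall (δ : Nat), Nat) 1) 2


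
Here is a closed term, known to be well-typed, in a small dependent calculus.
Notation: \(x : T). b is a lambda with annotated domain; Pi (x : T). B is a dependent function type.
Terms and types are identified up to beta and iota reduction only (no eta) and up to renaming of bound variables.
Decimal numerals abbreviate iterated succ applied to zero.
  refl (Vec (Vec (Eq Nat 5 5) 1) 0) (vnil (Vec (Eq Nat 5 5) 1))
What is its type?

type:
  Eq (Vec (Vec (Eq Nat 5 5) 1) 0) (vnil (Vec (Eq Nat 5 5) 1)) (vnil (Vec (Eq Nat 5 5) 1))


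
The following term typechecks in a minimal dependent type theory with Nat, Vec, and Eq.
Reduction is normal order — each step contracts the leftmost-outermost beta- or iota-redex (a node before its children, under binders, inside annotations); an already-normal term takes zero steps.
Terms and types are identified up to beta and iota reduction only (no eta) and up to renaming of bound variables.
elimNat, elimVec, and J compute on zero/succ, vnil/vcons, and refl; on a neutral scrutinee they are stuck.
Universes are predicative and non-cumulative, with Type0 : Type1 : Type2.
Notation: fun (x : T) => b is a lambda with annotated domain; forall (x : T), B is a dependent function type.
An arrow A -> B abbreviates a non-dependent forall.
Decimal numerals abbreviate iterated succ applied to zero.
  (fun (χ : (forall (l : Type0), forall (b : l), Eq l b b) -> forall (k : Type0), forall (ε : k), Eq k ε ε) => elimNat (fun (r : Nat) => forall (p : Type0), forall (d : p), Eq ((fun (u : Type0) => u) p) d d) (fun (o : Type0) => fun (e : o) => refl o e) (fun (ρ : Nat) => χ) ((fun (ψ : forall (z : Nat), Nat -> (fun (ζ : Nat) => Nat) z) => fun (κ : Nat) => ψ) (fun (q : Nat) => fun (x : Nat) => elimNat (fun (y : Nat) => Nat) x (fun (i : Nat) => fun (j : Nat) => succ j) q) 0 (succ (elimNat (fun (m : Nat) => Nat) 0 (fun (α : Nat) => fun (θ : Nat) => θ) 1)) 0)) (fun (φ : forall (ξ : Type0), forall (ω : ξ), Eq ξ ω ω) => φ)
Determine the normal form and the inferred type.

normal form:
  fun (χ : Type0) => fun (l : χ) => refl χ l
inferred type:
  forall (χ : Type0), forall (l : χ), Eq χ l l


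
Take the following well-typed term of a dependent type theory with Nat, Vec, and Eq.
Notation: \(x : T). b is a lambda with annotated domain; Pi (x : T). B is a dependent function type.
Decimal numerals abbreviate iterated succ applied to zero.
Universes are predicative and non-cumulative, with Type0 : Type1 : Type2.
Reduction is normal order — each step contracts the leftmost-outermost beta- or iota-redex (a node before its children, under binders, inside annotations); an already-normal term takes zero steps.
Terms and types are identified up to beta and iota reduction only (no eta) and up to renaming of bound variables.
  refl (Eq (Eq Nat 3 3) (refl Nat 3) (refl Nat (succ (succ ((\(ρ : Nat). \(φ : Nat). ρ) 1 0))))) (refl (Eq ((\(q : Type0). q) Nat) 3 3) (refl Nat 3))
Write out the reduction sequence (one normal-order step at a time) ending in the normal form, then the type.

reduction (normal order):
  refl (Eq (Eq Nat 3 3) (refl Nat 3) (refl Nat (succ (succ ((\(ρ : Nat). \(φ : Nat). ρ) 1 0))))) (refl (Eq ((\(q : Type0). q) Nat) 3 3) (refl Nat 3))
  ~> refl (Eq (Eq Nat 3 3) (refl Nat 3) (refl Nat (succ (succ ((\(ρ : Nat). 1) 0))))) (refl (Eq ((\(φ : Type0). φ) Nat) 3 3) (refl Nat 3))
  ~> refl (Eq (Eq Nat 3 3) (refl Nat 3) (refl Nat 3)) (refl (Eq ((\(ρ : Type0). ρ) Nat) 3 3) (refl Nat 3))
  ~> refl (Eq (Eq Nat 3 3) (refl Nat 3) (refl Nat 3)) (refl (Eq Nat 3 3) (refl Nat 3))
type:
  Eq (Eq (Eq Nat 3 3) (refl Nat 3) (refl Nat 3)) (refl (Eq Nat 3 3) (refl Nat 3)) (refl (Eq Nat 3 3) (refl Nat 3))


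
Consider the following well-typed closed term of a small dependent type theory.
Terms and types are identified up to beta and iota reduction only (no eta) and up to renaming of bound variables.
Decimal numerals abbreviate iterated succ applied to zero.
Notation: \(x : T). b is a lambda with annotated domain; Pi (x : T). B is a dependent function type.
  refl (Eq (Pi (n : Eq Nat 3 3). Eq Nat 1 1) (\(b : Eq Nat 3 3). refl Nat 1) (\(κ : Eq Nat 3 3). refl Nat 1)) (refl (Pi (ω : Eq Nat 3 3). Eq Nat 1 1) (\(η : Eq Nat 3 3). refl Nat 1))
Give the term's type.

the term's type:
  Eq (Eq (Pi (n : Eq Nat 3 3). Eq Nat 1 1) (\(b : Eq Nat 3 3). refl Nat 1) (\(κ : Eq Nat 3 3). refl Nat 1)) (refl (Pi (ω : Eq Nat 3 3). Eq Nat 1 1) (\(η : Eq Nat 3 3). refl Nat 1)) (refl (Pi (χ : Eq Nat 3 3). Eq Nat 1 1) (\(y : Eq Nat 3 3). refl Nat 1))


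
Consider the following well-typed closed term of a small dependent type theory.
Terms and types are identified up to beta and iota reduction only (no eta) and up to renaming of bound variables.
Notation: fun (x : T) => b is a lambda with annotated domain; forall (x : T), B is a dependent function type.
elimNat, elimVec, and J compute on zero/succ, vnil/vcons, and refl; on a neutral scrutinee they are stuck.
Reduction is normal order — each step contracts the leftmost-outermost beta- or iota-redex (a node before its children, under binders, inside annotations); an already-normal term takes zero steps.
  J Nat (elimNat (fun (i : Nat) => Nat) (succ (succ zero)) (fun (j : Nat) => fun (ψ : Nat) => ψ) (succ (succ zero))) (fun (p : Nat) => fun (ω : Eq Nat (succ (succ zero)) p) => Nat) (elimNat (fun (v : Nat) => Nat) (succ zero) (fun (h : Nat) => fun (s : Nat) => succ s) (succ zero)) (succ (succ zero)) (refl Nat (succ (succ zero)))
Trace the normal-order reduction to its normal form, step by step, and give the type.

reduction (normal order):
  J Nat (elimNat (fun (i : Nat) => Nat) (succ (succ zero)) (fun (j : Nat) => fun (ψ : Nat) => ψ) (succ (succ zero))) (fun (p : Nat) => fun (ω : Eq Nat (succ (succ zero)) p) => Nat) (elimNat (fun (v : Nat) => Nat) (succ zero) (fun (h : Nat) => fun (s : Nat) => succ s) (succ zero)) (succ (succ zero)) (refl Nat (succ (succ zero)))
  ~> elimNat (fun (i : Nat) => Nat) (succ zero) (fun (j : Nat) => fun (ψ : Nat) => succ ψ) (succ zero)
  ~> (fun (i : Nat) => fun (j : Nat) => succ j) zero (elimNat (fun (ψ : Nat) => Nat) (succ zero) (fun (p : Nat) => fun (ω : Nat) => succ ω) zero)
  ~> (fun (i : Nat) => succ i) (elimNat (fun (j : Nat) => Nat) (succ zero) (fun (ψ : Nat) => fun (p : Nat) => succ p) zero)
  ~> succ (elimNat (fun (i : Nat) => Nat) (succ zero) (fun (j : Nat) => fun (ψ : Nat) => succ ψ) zero)
  ~> succ (succ zero)
inferred type:
  Nat
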